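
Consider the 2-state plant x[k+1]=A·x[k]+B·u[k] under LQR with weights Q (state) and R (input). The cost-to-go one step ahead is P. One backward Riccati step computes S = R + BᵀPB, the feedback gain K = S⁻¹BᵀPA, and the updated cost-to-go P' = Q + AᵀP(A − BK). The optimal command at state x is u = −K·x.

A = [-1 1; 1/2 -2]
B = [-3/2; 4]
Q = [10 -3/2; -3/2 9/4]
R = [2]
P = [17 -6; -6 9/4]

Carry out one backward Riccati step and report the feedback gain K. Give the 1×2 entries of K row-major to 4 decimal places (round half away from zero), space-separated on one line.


BᵀP = [-49.5000 18.0000]
S = R + BᵀPB = [2] + [146.2500] = [148.2500]
BᵀPA = [58.5000 -85.5000]
K = S⁻¹·BᵀPA = [0.3946 -0.5767]
A−BK = [-0.4081 0.1349; -1.0784 0.3069]
AᵀP(A−BK) = [0.4782 -0.5114; -0.5114 0.6897]
P' = Q + AᵀP(A−BK) = [10.4782 -2.0114; -2.0114 2.9397]
tr(P') = 13.4179

0.3946 -0.5767


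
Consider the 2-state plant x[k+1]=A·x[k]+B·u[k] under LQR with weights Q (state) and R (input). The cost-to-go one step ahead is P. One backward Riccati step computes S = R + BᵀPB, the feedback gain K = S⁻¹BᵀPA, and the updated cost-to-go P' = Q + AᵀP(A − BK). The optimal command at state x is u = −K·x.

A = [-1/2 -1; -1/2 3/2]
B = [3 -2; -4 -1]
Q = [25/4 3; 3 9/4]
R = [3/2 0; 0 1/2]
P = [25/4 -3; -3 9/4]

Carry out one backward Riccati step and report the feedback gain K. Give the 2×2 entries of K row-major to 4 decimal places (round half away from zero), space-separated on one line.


BᵀP = [30.7500 -18.0000; -9.5000 3.7500]
S = R + BᵀPB = [3/2 0; 0 1/2] + [164.2500 -43.5000; -43.5000 15.2500] = [165.7500 -43.5000; -43.5000 15.7500]
BᵀPA = [-6.3750 -57.7500; 2.8750 15.1250]
K = S⁻¹·BᵀPA = [0.0343 -0.3503; 0.2773 -0.0072]
A−BK = [-0.0483 0.0365; -0.0854 0.0916]
AᵀP(A−BK) = [0.0465 -0.0250; -0.0250 0.1912]
P' = Q + AᵀP(A−BK) = [6.2965 2.9750; 2.9750 2.4412]
tr(P') = 8.7377

0.0343 -0.3503 0.2773 -0.0072


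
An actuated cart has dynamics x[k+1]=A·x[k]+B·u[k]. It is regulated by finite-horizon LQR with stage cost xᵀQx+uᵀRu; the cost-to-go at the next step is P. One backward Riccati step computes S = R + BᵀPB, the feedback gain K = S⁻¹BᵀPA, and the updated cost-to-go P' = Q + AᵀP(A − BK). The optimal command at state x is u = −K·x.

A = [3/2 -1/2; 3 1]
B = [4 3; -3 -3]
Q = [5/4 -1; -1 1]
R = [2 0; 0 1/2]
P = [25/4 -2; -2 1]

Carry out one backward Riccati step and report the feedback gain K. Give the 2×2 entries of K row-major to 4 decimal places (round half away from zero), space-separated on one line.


BᵀP = [31.0000 -11.0000; 24.7500 -9.0000]
S = R + BᵀPB = [2 0; 0 1/2] + [157.0000 126.0000; 126.0000 101.2500] = [159.0000 126.0000; 126.0000 101.7500]
BᵀPA = [13.5000 -26.5000; 10.1250 -21.3750]
K = S⁻¹·BᵀPA = [0.3238 -0.0103; -0.3015 -0.1973]
A−BK = [1.1092 0.1332; 3.0670 0.3772]
AᵀP(A−BK) = [3.7435 0.4494; 0.4494 0.0719]
P' = Q + AᵀP(A−BK) = [4.9935 -0.5506; -0.5506 1.0719]
tr(P') = 6.0653

0.3238 -0.0103 -0.3015 -0.1973


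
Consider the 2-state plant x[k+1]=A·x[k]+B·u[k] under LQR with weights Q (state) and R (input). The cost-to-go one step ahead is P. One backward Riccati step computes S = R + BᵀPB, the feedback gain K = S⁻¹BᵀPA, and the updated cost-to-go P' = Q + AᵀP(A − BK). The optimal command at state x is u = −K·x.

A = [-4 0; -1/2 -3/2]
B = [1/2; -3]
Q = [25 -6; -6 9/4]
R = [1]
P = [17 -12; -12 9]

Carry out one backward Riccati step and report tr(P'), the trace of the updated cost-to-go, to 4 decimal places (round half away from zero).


BᵀP = [44.5000 -33.0000]
S = R + BᵀPB = [1] + [121.2500] = [122.2500]
BᵀPA = [-161.5000 49.5000]
K = S⁻¹·BᵀPA = [-1.3211 0.4049]
A−BK = [-3.3395 -0.2025; -4.4632 -0.2853]
AᵀP(A−BK) = [12.8983 0.1426; 0.1426 0.2071]
P' = Q + AᵀP(A−BK) = [37.8983 -5.8574; -5.8574 2.4571]
tr(P') = 40.3553

40.3553


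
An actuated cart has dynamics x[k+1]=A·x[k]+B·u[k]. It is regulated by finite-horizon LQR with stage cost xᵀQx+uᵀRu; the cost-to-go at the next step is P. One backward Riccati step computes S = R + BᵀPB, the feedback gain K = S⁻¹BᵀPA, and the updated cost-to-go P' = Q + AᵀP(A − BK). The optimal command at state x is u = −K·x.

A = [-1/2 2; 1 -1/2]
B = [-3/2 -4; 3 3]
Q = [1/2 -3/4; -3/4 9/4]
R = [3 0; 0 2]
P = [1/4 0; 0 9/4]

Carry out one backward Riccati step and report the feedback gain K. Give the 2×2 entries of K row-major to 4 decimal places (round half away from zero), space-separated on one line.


0.1607 0.0567 0.1431 -0.2518

BᵀP = [-0.3750 6.7500; -1.0000 6.7500]
S = R + BᵀPB = [3 0; 0 2] + [20.8125 21.7500; 21.7500 24.2500] = [23.8125 21.7500; 21.7500 26.2500]
BᵀPA = [6.9375 -4.1250; 7.2500 -5.3750]
K = S⁻¹·BᵀPA = [0.1607 0.0567; 0.1431 -0.2518]
A−BK = [0.3133 1.0780; 0.0888 0.0851]
AᵀP(A−BK) = [0.1607 0.0567; 0.0567 0.4433]
P' = Q + AᵀP(A−BK) = [0.6607 -0.6933; -0.6933 2.6933]
tr(P') = 3.3539


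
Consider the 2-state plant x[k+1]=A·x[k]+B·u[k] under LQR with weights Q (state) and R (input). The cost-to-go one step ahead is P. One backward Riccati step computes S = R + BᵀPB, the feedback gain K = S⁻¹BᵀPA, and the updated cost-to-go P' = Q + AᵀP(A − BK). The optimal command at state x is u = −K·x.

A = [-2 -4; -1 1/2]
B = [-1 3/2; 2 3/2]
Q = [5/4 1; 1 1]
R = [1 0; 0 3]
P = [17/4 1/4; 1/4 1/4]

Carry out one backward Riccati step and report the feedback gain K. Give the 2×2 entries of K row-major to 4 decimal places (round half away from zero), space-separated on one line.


0.6032 1.6032 -0.7778 -1.2778

BᵀP = [-3.7500 0.2500; 6.7500 0.7500]
S = R + BᵀPB = [1 0; 0 3] + [4.2500 -5.2500; -5.2500 11.2500] = [5.2500 -5.2500; -5.2500 14.2500]
BᵀPA = [7.2500 15.1250; -14.2500 -26.6250]
K = S⁻¹·BᵀPA = [0.6032 1.6032; -0.7778 -1.2778]
A−BK = [-0.2302 -0.4802; -1.0397 -0.7897]
AᵀP(A−BK) = [2.7937 4.7937; 4.7937 8.7937]
P' = Q + AᵀP(A−BK) = [4.0437 5.7937; 5.7937 9.7937]
tr(P') = 13.8373


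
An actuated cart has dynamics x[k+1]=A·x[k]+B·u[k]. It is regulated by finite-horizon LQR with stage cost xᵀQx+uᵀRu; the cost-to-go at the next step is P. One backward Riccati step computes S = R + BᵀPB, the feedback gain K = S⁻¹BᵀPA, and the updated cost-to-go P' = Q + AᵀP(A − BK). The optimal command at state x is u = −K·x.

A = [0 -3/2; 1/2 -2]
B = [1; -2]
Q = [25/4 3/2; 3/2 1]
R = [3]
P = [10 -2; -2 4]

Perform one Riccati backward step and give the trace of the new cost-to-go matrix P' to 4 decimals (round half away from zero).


34.0473

BᵀP = [14.0000 -10.0000]
S = R + BᵀPB = [3] + [34.0000] = [37.0000]
BᵀPA = [-5.0000 -1.0000]
K = S⁻¹·BᵀPA = [-0.1351 -0.0270]
A−BK = [0.1351 -1.4730; 0.2297 -2.0541]
AᵀP(A−BK) = [0.3243 -2.6351; -2.6351 26.4730]
P' = Q + AᵀP(A−BK) = [6.5743 -1.1351; -1.1351 27.4730]
tr(P') = 34.0473


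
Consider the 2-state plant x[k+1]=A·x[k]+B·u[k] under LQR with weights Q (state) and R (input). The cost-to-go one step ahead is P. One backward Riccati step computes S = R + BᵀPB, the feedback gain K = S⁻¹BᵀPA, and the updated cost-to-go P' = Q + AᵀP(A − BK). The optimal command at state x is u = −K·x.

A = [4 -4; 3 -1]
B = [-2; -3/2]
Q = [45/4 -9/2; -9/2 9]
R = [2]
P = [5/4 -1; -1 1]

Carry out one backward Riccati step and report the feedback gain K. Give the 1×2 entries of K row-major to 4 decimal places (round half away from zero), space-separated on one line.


BᵀP = [-1.0000 0.5000]
S = R + BᵀPB = [2] + [1.2500] = [3.2500]
BᵀPA = [-2.5000 3.5000]
K = S⁻¹·BᵀPA = [-0.7692 1.0769]
A−BK = [2.4615 -1.8462; 1.8462 0.6154]
AᵀP(A−BK) = [3.0769 -4.3077; -4.3077 9.2308]
P' = Q + AᵀP(A−BK) = [14.3269 -8.8077; -8.8077 18.2308]
tr(P') = 32.5577

-0.7692 1.0769


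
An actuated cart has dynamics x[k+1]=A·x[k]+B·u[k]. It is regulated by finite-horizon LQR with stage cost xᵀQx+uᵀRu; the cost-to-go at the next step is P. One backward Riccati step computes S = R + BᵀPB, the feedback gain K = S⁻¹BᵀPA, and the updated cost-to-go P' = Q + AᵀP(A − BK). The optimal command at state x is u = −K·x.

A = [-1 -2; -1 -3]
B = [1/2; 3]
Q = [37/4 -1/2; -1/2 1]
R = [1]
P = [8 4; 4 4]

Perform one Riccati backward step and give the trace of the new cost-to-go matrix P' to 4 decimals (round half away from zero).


BᵀP = [16.0000 14.0000]
S = R + BᵀPB = [1] + [50.0000] = [51.0000]
BᵀPA = [-30.0000 -74.0000]
K = S⁻¹·BᵀPA = [-0.5882 -1.4510]
A−BK = [-0.7059 -1.2745; 0.7647 1.3529]
AᵀP(A−BK) = [2.3529 4.4706; 4.4706 8.6275]
P' = Q + AᵀP(A−BK) = [11.6029 3.9706; 3.9706 9.6275]
tr(P') = 21.2304

21.2304


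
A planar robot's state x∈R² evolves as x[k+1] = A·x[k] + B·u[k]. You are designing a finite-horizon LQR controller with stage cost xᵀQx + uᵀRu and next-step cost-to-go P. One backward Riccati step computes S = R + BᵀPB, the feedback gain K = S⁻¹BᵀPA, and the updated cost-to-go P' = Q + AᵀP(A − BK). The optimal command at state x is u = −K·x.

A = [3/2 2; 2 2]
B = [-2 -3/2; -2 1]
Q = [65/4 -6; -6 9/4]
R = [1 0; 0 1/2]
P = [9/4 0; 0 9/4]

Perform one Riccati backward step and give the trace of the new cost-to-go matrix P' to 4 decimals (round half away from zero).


20.2272

BᵀP = [-4.5000 -4.5000; -3.3750 2.2500]
S = R + BᵀPB = [1 0; 0 1/2] + [18.0000 2.2500; 2.2500 7.3125] = [19.0000 2.2500; 2.2500 7.8125]
BᵀPA = [-15.7500 -18.0000; -0.5625 -2.2500]
K = S⁻¹·BᵀPA = [-0.8494 -0.9455; 0.1726 -0.0157]
A−BK = [0.0602 0.0854; 0.1286 0.1247]
AᵀP(A−BK) = [0.7817 0.8494; 0.8494 0.9455]
P' = Q + AᵀP(A−BK) = [17.0317 -5.1506; -5.1506 3.1955]
tr(P') = 20.2272


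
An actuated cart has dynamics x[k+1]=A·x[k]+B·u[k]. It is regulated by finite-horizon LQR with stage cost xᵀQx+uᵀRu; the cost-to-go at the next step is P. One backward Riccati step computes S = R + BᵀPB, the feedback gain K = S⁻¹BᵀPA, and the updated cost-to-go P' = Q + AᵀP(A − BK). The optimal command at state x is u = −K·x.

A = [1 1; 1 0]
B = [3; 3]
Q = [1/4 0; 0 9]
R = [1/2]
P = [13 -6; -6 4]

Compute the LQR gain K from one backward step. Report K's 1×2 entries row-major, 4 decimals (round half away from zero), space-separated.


BᵀP = [21.0000 -6.0000]
S = R + BᵀPB = [1/2] + [45.0000] = [45.5000]
BᵀPA = [15.0000 21.0000]
K = S⁻¹·BᵀPA = [0.3297 0.4615]
A−BK = [0.0110 -0.3846; 0.0110 -1.3846]
AᵀP(A−BK) = [0.0549 0.0769; 0.0769 3.3077]
P' = Q + AᵀP(A−BK) = [0.3049 0.0769; 0.0769 12.3077]
tr(P') = 12.6126

0.3297 0.4615


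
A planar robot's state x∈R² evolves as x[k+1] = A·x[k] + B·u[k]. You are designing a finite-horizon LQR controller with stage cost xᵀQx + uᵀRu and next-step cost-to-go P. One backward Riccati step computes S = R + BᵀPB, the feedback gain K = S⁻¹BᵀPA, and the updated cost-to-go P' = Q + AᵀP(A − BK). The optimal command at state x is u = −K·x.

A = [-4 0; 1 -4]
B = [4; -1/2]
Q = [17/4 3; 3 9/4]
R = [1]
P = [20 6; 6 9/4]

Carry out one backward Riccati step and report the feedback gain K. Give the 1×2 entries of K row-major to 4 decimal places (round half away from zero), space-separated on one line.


BᵀP = [77.0000 22.8750]
S = R + BᵀPB = [1] + [296.5625] = [297.5625]
BᵀPA = [-285.1250 -91.5000]
K = S⁻¹·BᵀPA = [-0.9582 -0.3075]
A−BK = [-0.1672 1.2300; 0.5209 -4.1537]
AᵀP(A−BK) = [1.0426 -0.6755; -0.6755 7.8639]
P' = Q + AᵀP(A−BK) = [5.2926 2.3245; 2.3245 10.1139]
tr(P') = 15.4065

-0.9582 -0.3075


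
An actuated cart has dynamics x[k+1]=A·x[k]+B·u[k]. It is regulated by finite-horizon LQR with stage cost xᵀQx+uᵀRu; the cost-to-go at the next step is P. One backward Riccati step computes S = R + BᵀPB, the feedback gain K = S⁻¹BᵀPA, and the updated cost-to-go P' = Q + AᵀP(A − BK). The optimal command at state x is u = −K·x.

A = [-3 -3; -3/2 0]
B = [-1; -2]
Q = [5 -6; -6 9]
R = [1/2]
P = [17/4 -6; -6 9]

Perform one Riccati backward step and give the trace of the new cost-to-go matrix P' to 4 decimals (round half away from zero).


22.8321

BᵀP = [7.7500 -12.0000]
S = R + BᵀPB = [1/2] + [16.2500] = [16.7500]
BᵀPA = [-5.2500 -23.2500]
K = S⁻¹·BᵀPA = [-0.3134 -1.3881]
A−BK = [-3.3134 -4.3881; -2.1269 -2.7761]
AᵀP(A−BK) = [2.8545 3.9627; 3.9627 5.9776]
P' = Q + AᵀP(A−BK) = [7.8545 -2.0373; -2.0373 14.9776]
tr(P') = 22.8321


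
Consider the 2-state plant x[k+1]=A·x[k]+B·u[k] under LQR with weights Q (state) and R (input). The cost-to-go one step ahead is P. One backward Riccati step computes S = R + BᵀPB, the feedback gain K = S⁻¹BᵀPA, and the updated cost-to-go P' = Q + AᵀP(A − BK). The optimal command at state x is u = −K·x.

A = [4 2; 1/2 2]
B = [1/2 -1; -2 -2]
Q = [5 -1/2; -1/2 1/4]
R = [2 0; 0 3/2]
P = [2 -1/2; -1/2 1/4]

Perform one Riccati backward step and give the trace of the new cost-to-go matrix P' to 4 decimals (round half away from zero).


20.7237

BᵀP = [2.0000 -0.7500; -1.0000 0.0000]
S = R + BᵀPB = [2 0; 0 3/2] + [2.5000 -0.5000; -0.5000 1.0000] = [4.5000 -0.5000; -0.5000 2.5000]
BᵀPA = [7.6250 2.5000; -4.0000 -2.0000]
K = S⁻¹·BᵀPA = [1.5511 0.4773; -1.2898 -0.7045]
A−BK = [1.9347 1.0568; 1.0227 1.5455]
AᵀP(A−BK) = [13.0760 5.2926; 5.2926 2.3977]
P' = Q + AᵀP(A−BK) = [18.0760 4.7926; 4.7926 2.6477]
tr(P') = 20.7237


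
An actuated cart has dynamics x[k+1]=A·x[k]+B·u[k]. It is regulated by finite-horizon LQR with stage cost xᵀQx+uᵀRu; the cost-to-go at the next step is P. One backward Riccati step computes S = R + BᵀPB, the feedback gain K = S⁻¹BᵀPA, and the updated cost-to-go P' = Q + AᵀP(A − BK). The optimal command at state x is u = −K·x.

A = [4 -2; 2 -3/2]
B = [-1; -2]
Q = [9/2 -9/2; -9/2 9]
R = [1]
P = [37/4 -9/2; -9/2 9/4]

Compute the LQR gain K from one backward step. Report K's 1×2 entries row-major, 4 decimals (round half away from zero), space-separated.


-0.8000 0.4000

BᵀP = [-0.2500 0.0000]
S = R + BᵀPB = [1] + [0.2500] = [1.2500]
BᵀPA = [-1.0000 0.5000]
K = S⁻¹·BᵀPA = [-0.8000 0.4000]
A−BK = [3.2000 -1.6000; 0.4000 -0.7000]
AᵀP(A−BK) = [84.2000 -35.3500; -35.3500 14.8625]
P' = Q + AᵀP(A−BK) = [88.7000 -39.8500; -39.8500 23.8625]
tr(P') = 112.5625


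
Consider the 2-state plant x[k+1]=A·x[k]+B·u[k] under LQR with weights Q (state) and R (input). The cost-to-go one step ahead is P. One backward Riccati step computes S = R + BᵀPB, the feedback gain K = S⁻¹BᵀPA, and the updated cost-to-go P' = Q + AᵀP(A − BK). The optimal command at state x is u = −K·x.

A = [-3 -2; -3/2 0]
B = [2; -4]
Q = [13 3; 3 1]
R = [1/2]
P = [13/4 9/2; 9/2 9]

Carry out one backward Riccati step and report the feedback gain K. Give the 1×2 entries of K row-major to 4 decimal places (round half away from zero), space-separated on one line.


0.8772 0.2690

BᵀP = [-11.5000 -27.0000]
S = R + BᵀPB = [1/2] + [85.0000] = [85.5000]
BᵀPA = [75.0000 23.0000]
K = S⁻¹·BᵀPA = [0.8772 0.2690]
A−BK = [-4.7544 -2.5380; 2.0088 1.0760]
AᵀP(A−BK) = [24.2105 12.8246; 12.8246 6.8129]
P' = Q + AᵀP(A−BK) = [37.2105 15.8246; 15.8246 7.8129]
tr(P') = 45.0234


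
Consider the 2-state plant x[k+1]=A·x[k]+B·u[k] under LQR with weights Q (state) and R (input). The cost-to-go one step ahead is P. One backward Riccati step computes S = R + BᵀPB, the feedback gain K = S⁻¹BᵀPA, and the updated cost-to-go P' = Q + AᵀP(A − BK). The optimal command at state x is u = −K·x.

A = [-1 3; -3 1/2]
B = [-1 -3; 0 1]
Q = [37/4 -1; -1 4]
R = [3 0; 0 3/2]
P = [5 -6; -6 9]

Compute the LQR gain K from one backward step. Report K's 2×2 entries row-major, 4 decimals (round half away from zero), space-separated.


BᵀP = [-5.0000 6.0000; -21.0000 27.0000]
S = R + BᵀPB = [3 0; 0 3/2] + [5.0000 21.0000; 21.0000 90.0000] = [8.0000 21.0000; 21.0000 91.5000]
BᵀPA = [-13.0000 -12.0000; -60.0000 -49.5000]
K = S⁻¹·BᵀPA = [0.2423 -0.2010; -0.7113 -0.4948]
A−BK = [-2.8918 1.3144; -2.2887 0.9948]
AᵀP(A−BK) = [10.4691 -3.8041; -3.8041 2.3428]
P' = Q + AᵀP(A−BK) = [19.7191 -4.8041; -4.8041 6.3428]
tr(P') = 26.0619

0.2423 -0.2010 -0.7113 -0.4948


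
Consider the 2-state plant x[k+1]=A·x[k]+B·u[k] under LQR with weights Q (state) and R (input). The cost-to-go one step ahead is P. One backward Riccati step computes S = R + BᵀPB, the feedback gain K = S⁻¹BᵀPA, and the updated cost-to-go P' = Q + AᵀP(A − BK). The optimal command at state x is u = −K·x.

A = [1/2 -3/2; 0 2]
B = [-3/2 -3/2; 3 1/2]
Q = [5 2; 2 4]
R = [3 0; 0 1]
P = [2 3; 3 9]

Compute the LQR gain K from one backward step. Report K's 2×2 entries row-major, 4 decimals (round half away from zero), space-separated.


BᵀP = [6.0000 22.5000; -1.5000 0.0000]
S = R + BᵀPB = [3 0; 0 1] + [58.5000 2.2500; 2.2500 2.2500] = [61.5000 2.2500; 2.2500 3.2500]
BᵀPA = [3.0000 36.0000; -0.7500 2.2500]
K = S⁻¹·BᵀPA = [0.0587 0.5746; -0.2714 0.2945]
A−BK = [0.1809 -0.1963; -0.0404 0.1290]
AᵀP(A−BK) = [0.1203 -0.0029; -0.0029 1.1521]
P' = Q + AᵀP(A−BK) = [5.1203 1.9971; 1.9971 5.1521]
tr(P') = 10.2724

0.0587 0.5746 -0.2714 0.2945


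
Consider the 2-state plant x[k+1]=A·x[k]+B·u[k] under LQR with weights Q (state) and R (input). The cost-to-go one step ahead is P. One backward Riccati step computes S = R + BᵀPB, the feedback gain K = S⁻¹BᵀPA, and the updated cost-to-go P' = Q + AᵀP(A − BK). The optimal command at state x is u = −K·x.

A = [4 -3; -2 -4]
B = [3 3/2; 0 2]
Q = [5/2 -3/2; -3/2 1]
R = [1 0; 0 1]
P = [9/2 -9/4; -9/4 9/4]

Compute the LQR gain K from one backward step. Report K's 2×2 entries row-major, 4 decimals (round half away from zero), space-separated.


BᵀP = [13.5000 -6.7500; 2.2500 1.1250]
S = R + BᵀPB = [1 0; 0 1] + [40.5000 6.7500; 6.7500 5.6250] = [41.5000 6.7500; 6.7500 6.6250]
BᵀPA = [67.5000 -13.5000; 6.7500 -11.2500]
K = S⁻¹·BᵀPA = [1.7510 -0.0589; -0.7651 -1.6381]
A−BK = [-0.1052 -0.3662; -0.4698 -0.7237]
AᵀP(A−BK) = [3.9752 1.5302; 1.5302 3.2763]
P' = Q + AᵀP(A−BK) = [6.4752 0.0302; 0.0302 4.2763]
tr(P') = 10.7515

1.7510 -0.0589 -0.7651 -1.6381


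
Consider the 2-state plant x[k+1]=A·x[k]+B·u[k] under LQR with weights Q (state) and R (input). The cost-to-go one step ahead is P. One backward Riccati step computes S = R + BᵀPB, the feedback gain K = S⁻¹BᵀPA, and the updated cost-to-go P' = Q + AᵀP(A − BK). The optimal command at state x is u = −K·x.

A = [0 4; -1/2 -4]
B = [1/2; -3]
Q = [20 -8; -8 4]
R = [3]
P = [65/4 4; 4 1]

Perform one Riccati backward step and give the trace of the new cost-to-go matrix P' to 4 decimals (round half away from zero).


BᵀP = [-3.8750 -1.0000]
S = R + BᵀPB = [3] + [1.0625] = [4.0625]
BᵀPA = [0.5000 -11.5000]
K = S⁻¹·BᵀPA = [0.1231 -2.8308]
A−BK = [-0.0615 5.4154; -0.1308 -12.4923]
AᵀP(A−BK) = [0.1885 -4.5846; -4.5846 115.4462]
P' = Q + AᵀP(A−BK) = [20.1885 -12.5846; -12.5846 119.4462]
tr(P') = 139.6346

139.6346


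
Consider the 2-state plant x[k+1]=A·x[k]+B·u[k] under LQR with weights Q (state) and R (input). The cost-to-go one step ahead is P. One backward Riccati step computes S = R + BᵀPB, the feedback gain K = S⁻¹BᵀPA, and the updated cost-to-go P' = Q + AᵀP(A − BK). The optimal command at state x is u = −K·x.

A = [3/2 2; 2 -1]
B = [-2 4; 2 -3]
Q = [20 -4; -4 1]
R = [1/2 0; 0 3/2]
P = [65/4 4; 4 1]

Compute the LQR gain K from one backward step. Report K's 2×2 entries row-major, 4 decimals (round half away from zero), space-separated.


-0.4652 -0.4417 0.3913 0.3304

BᵀP = [-24.5000 -6.0000; 53.0000 13.0000]
S = R + BᵀPB = [1/2 0; 0 3/2] + [37.0000 -80.0000; -80.0000 173.0000] = [37.5000 -80.0000; -80.0000 174.5000]
BᵀPA = [-48.7500 -43.0000; 105.5000 93.0000]
K = S⁻¹·BᵀPA = [-0.4652 -0.4417; 0.3913 0.3304]
A−BK = [-0.9957 -0.2052; 4.1043 0.8748]
AᵀP(A−BK) = [0.6005 0.3543; 0.3543 0.2748]
P' = Q + AᵀP(A−BK) = [20.6005 -3.6457; -3.6457 1.2748]
tr(P') = 21.8753


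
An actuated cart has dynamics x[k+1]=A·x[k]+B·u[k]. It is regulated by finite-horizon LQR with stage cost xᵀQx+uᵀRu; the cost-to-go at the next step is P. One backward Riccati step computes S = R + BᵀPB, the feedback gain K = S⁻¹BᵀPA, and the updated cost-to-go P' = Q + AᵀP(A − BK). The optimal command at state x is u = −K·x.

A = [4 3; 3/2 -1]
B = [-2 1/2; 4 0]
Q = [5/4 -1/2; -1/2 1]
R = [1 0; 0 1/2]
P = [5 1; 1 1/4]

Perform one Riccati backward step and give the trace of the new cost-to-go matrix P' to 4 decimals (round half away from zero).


BᵀP = [-6.0000 -1.0000; 2.5000 0.5000]
S = R + BᵀPB = [1 0; 0 1/2] + [8.0000 -3.0000; -3.0000 1.2500] = [9.0000 -3.0000; -3.0000 1.7500]
BᵀPA = [-25.5000 -17.0000; 10.7500 7.0000]
K = S⁻¹·BᵀPA = [-1.8333 -1.2963; 3.0000 1.7778]
A−BK = [-1.1667 -0.4815; 8.8333 4.1852]
AᵀP(A−BK) = [13.5625 7.9583; 7.9583 4.7685]
P' = Q + AᵀP(A−BK) = [14.8125 7.4583; 7.4583 5.7685]
tr(P') = 20.5810

20.5810


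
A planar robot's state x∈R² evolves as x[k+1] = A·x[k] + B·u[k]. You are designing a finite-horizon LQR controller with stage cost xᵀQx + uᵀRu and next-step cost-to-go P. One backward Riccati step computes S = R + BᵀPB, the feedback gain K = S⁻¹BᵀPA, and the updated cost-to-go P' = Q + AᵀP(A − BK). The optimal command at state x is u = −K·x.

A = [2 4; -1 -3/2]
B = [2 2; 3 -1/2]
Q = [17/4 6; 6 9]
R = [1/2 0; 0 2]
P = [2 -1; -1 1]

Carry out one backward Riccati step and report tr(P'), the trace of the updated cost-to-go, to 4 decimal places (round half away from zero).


BᵀP = [1.0000 1.0000; 4.5000 -2.5000]
S = R + BᵀPB = [1/2 0; 0 2] + [5.0000 1.5000; 1.5000 10.2500] = [5.5000 1.5000; 1.5000 12.2500]
BᵀPA = [1.0000 2.5000; 11.5000 21.7500]
K = S⁻¹·BᵀPA = [-0.0768 -0.0307; 0.9482 1.7793]
A−BK = [0.2572 0.5029; -0.2956 -0.5182]
AᵀP(A−BK) = [2.1727 4.0691; 4.0691 7.6276]
P' = Q + AᵀP(A−BK) = [6.4227 10.0691; 10.0691 16.6276]
tr(P') = 23.0504

23.0504


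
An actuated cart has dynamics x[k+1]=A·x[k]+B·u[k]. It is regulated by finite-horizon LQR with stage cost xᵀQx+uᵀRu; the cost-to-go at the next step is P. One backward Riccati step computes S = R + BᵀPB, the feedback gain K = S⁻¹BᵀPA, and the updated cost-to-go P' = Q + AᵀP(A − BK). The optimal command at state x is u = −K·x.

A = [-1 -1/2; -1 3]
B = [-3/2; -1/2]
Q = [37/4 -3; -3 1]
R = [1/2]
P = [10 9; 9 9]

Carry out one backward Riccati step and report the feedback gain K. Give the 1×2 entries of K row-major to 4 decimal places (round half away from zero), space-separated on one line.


0.9677 -1.1419

BᵀP = [-19.5000 -18.0000]
S = R + BᵀPB = [1/2] + [38.2500] = [38.7500]
BᵀPA = [37.5000 -44.2500]
K = S⁻¹·BᵀPA = [0.9677 -1.1419]
A−BK = [0.4516 -2.2129; -0.5161 2.4290]
AᵀP(A−BK) = [0.7097 -1.6774; -1.6774 5.9694]
P' = Q + AᵀP(A−BK) = [9.9597 -4.6774; -4.6774 6.9694]
tr(P') = 16.9290


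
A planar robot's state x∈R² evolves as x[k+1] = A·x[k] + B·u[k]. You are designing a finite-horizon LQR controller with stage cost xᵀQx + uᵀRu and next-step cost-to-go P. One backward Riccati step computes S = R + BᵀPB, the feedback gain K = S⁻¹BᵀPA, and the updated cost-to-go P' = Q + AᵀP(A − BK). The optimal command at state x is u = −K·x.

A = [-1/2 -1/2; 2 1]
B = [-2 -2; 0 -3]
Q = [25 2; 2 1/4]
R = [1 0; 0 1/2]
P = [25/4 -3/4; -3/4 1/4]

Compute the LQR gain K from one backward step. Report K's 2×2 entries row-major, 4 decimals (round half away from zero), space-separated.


0.5595 0.3699 -0.2584 -0.0911

BᵀP = [-12.5000 1.5000; -10.2500 0.7500]
S = R + BᵀPB = [1 0; 0 1/2] + [25.0000 20.5000; 20.5000 18.2500] = [26.0000 20.5000; 20.5000 18.7500]
BᵀPA = [9.2500 7.7500; 6.6250 5.8750]
K = S⁻¹·BᵀPA = [0.5595 0.3699; -0.2584 -0.0911]
A−BK = [0.1022 0.0576; 1.2249 0.7268]
AᵀP(A−BK) = [0.5990 0.3694; 0.3694 0.2309]
P' = Q + AᵀP(A−BK) = [25.5990 2.3694; 2.3694 0.4809]
tr(P') = 26.0799


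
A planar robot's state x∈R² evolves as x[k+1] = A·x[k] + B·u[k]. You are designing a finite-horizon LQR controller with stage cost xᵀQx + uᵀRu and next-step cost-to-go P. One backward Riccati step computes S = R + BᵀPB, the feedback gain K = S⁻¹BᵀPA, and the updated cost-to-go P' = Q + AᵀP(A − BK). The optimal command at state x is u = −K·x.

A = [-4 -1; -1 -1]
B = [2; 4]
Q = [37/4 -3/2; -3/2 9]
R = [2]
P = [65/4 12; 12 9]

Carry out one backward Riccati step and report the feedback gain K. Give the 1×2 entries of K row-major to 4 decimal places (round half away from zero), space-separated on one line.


BᵀP = [80.5000 60.0000]
S = R + BᵀPB = [2] + [401.0000] = [403.0000]
BᵀPA = [-382.0000 -140.5000]
K = S⁻¹·BᵀPA = [-0.9479 -0.3486]
A−BK = [-2.1042 -0.3027; 2.7916 0.3945]
AᵀP(A−BK) = [2.9057 0.8213; 0.8213 0.2667]
P' = Q + AᵀP(A−BK) = [12.1557 -0.6787; -0.6787 9.2667]
tr(P') = 21.4225

-0.9479 -0.3486


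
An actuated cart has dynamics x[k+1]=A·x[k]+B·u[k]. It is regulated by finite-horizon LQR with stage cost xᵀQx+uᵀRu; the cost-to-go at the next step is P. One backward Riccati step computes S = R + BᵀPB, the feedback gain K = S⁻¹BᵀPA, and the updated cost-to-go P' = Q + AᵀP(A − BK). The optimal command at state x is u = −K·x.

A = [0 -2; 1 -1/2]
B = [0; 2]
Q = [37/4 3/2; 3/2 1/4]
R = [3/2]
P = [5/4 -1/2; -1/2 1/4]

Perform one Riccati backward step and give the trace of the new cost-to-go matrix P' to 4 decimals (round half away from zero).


BᵀP = [-1.0000 0.5000]
S = R + BᵀPB = [3/2] + [1.0000] = [2.5000]
BᵀPA = [0.5000 1.7500]
K = S⁻¹·BᵀPA = [0.2000 0.7000]
A−BK = [0.0000 -2.0000; 0.6000 -1.9000]
AᵀP(A−BK) = [0.1500 0.5250; 0.5250 2.8375]
P' = Q + AᵀP(A−BK) = [9.4000 2.0250; 2.0250 3.0875]
tr(P') = 12.4875

12.4875


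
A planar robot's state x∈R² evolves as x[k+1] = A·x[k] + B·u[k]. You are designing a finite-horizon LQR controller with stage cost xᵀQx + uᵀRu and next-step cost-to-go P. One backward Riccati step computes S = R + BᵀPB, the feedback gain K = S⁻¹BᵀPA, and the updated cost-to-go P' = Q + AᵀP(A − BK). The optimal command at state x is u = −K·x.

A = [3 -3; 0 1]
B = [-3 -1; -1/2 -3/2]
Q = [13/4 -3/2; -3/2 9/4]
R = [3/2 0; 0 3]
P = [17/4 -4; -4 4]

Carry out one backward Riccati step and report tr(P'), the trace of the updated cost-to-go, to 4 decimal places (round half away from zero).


BᵀP = [-10.7500 10.0000; 1.7500 -2.0000]
S = R + BᵀPB = [3/2 0; 0 3] + [27.2500 -4.2500; -4.2500 1.2500] = [28.7500 -4.2500; -4.2500 4.2500]
BᵀPA = [-32.2500 42.2500; 5.2500 -7.2500]
K = S⁻¹·BᵀPA = [-1.1020 1.4286; 0.1333 -0.2773]
A−BK = [-0.1729 1.0084; -0.3511 1.2983]
AᵀP(A−BK) = [2.0096 -2.7227; -2.7227 3.8824]
P' = Q + AᵀP(A−BK) = [5.2596 -4.2227; -4.2227 6.1324]
tr(P') = 11.3920

11.3920


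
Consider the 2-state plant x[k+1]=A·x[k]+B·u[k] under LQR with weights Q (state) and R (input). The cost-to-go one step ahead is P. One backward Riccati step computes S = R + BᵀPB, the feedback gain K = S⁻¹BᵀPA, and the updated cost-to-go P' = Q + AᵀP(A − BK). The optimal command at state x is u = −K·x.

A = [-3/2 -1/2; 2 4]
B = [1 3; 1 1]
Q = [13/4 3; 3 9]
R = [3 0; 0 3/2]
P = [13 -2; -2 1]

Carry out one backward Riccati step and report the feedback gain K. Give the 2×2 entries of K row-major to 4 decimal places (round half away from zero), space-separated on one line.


0.2871 0.5643 -0.6948 -0.5261

BᵀP = [11.0000 -1.0000; 37.0000 -5.0000]
S = R + BᵀPB = [3 0; 0 3/2] + [10.0000 32.0000; 32.0000 106.0000] = [13.0000 32.0000; 32.0000 107.5000]
BᵀPA = [-18.5000 -9.5000; -65.5000 -38.5000]
K = S⁻¹·BᵀPA = [0.2871 0.5643; -0.6948 -0.5261]
A−BK = [0.2972 0.5141; 2.4076 3.9618]
AᵀP(A−BK) = [5.0542 7.7289; 7.7289 12.3554]
P' = Q + AᵀP(A−BK) = [8.3042 10.7289; 10.7289 21.3554]
tr(P') = 29.6596


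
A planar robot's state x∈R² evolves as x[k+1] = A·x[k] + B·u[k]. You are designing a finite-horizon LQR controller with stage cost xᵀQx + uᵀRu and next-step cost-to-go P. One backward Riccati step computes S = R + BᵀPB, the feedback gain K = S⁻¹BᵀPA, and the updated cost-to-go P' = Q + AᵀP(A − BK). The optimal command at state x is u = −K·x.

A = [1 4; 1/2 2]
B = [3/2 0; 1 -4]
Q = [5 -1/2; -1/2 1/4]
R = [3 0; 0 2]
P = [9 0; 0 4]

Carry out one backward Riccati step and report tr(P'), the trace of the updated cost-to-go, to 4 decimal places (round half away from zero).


25.0053

BᵀP = [13.5000 4.0000; 0.0000 -16.0000]
S = R + BᵀPB = [3 0; 0 2] + [24.2500 -16.0000; -16.0000 64.0000] = [27.2500 -16.0000; -16.0000 66.0000]
BᵀPA = [15.5000 62.0000; -8.0000 -32.0000]
K = S⁻¹·BᵀPA = [0.5802 2.3209; 0.0194 0.0778]
A−BK = [0.1297 0.5186; -0.0024 -0.0097]
AᵀP(A−BK) = [1.1621 4.6483; 4.6483 18.5932]
P' = Q + AᵀP(A−BK) = [6.1621 4.1483; 4.1483 18.8432]
tr(P') = 25.0053


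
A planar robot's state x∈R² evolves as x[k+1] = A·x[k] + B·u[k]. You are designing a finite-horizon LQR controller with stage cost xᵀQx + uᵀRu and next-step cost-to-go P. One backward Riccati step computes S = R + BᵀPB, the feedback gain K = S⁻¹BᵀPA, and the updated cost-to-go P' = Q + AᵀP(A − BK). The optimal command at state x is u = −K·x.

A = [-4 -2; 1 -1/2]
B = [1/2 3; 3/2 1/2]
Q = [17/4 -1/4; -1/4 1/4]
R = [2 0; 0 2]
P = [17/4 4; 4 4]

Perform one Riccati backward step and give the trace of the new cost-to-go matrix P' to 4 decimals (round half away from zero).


7.1430

BᵀP = [8.1250 8.0000; 14.7500 14.0000]
S = R + BᵀPB = [2 0; 0 2] + [16.0625 28.3750; 28.3750 51.2500] = [18.0625 28.3750; 28.3750 53.2500]
BᵀPA = [-24.5000 -20.2500; -45.0000 -36.5000]
K = S⁻¹·BᵀPA = [-0.1771 -0.2720; -0.7507 -0.5405]
A−BK = [-1.6594 -0.2425; 1.6410 0.1783]
AᵀP(A−BK) = [1.8795 1.0132; 1.0132 0.7635]
P' = Q + AᵀP(A−BK) = [6.1295 0.7632; 0.7632 1.0135]
tr(P') = 7.1430


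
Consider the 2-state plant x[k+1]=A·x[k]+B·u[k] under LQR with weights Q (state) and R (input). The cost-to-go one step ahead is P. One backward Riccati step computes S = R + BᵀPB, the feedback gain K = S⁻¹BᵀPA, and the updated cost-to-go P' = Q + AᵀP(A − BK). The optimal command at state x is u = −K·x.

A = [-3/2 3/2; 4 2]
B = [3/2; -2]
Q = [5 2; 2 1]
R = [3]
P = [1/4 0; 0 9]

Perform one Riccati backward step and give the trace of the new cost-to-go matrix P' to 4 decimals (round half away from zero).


22.2938

BᵀP = [0.3750 -18.0000]
S = R + BᵀPB = [3] + [36.5625] = [39.5625]
BᵀPA = [-72.5625 -35.4375]
K = S⁻¹·BᵀPA = [-1.8341 -0.8957]
A−BK = [1.2512 2.8436; 0.3318 0.2085]
AᵀP(A−BK) = [11.4739 6.4408; 6.4408 4.8199]
P' = Q + AᵀP(A−BK) = [16.4739 8.4408; 8.4408 5.8199]
tr(P') = 22.2938


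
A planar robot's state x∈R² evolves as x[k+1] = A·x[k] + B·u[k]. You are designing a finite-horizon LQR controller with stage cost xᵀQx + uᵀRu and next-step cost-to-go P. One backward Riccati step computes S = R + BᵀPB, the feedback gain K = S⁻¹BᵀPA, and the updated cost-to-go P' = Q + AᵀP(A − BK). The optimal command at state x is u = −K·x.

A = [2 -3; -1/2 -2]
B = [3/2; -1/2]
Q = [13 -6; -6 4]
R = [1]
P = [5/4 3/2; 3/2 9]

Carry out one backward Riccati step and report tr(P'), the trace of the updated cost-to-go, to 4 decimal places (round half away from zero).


BᵀP = [1.1250 -2.2500]
S = R + BᵀPB = [1] + [2.8125] = [3.8125]
BᵀPA = [3.3750 1.1250]
K = S⁻¹·BᵀPA = [0.8852 0.2951]
A−BK = [0.6721 -3.4426; -0.0574 -1.8525]
AᵀP(A−BK) = [1.2623 -3.2459; -3.2459 64.9180]
P' = Q + AᵀP(A−BK) = [14.2623 -9.2459; -9.2459 68.9180]
tr(P') = 83.1803

83.1803


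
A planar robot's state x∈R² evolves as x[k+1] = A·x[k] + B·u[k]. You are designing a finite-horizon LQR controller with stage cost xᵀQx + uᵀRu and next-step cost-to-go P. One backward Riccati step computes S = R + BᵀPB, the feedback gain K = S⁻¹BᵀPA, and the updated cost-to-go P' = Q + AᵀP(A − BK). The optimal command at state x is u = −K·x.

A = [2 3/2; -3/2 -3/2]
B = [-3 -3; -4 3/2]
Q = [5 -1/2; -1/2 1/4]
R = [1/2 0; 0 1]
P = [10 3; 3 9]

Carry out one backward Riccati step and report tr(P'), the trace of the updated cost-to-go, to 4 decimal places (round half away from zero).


6.2285

BᵀP = [-42.0000 -45.0000; -25.5000 4.5000]
S = R + BᵀPB = [1/2 0; 0 1] + [306.0000 58.5000; 58.5000 83.2500] = [306.5000 58.5000; 58.5000 84.2500]
BᵀPA = [-16.5000 4.5000; -57.7500 -45.0000]
K = S⁻¹·BᵀPA = [0.0888 0.1344; -0.7471 -0.6275]
A−BK = [0.0250 0.0209; -0.0243 -0.0210]
AᵀP(A−BK) = [0.5700 0.4815; 0.4815 0.4085]
P' = Q + AᵀP(A−BK) = [5.5700 -0.0185; -0.0185 0.6585]
tr(P') = 6.2285


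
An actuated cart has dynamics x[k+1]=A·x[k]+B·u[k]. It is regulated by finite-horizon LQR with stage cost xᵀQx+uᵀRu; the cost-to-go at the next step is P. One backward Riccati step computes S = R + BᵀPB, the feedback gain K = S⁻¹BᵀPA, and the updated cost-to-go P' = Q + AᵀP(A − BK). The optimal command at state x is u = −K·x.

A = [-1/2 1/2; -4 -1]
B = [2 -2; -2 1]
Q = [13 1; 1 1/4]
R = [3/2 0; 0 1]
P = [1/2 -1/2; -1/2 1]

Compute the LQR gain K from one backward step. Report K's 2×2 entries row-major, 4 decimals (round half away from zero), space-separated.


0.7625 0.2375 -0.3188 -0.1813

BᵀP = [2.0000 -3.0000; -1.5000 2.0000]
S = R + BᵀPB = [3/2 0; 0 1] + [10.0000 -7.0000; -7.0000 5.0000] = [11.5000 -7.0000; -7.0000 6.0000]
BᵀPA = [11.0000 4.0000; -7.2500 -2.7500]
K = S⁻¹·BᵀPA = [0.7625 0.2375; -0.3188 -0.1813]
A−BK = [-2.6625 -0.3375; -2.1563 -0.3438]
AᵀP(A−BK) = [3.4266 0.6984; 0.6984 0.1766]
P' = Q + AᵀP(A−BK) = [16.4266 1.6984; 1.6984 0.4266]
tr(P') = 16.8531


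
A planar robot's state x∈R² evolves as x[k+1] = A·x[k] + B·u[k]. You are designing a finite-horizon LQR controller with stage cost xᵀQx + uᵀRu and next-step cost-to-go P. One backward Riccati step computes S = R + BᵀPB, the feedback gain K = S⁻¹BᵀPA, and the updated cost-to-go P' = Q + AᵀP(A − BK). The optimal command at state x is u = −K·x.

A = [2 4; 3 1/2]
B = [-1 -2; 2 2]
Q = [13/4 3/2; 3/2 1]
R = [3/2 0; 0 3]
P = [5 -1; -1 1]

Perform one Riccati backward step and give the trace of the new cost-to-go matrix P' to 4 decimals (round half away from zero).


31.7907

BᵀP = [-7.0000 3.0000; -12.0000 4.0000]
S = R + BᵀPB = [3/2 0; 0 3] + [13.0000 20.0000; 20.0000 32.0000] = [14.5000 20.0000; 20.0000 35.0000]
BᵀPA = [-5.0000 -26.5000; -12.0000 -46.0000]
K = S⁻¹·BᵀPA = [0.6047 -0.0698; -0.6884 -1.2744]
A−BK = [1.2279 1.3814; 3.1674 3.1884]
AᵀP(A−BK) = [11.7628 12.8581; 12.8581 15.7779]
P' = Q + AᵀP(A−BK) = [15.0128 14.3581; 14.3581 16.7779]
tr(P') = 31.7907


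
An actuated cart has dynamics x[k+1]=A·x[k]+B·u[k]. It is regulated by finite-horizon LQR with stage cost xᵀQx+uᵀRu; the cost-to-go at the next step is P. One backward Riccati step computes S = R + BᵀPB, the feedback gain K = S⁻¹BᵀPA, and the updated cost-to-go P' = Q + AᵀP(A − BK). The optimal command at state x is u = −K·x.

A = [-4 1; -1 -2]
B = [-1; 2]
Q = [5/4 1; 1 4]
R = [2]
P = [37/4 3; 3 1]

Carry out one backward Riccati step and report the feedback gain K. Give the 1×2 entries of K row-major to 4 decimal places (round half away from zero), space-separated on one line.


4.3077 -0.3846

BᵀP = [-3.2500 -1.0000]
S = R + BᵀPB = [2] + [1.2500] = [3.2500]
BᵀPA = [14.0000 -1.2500]
K = S⁻¹·BᵀPA = [4.3077 -0.3846]
A−BK = [0.3077 0.6154; -9.6154 -1.2308]
AᵀP(A−BK) = [112.6923 -8.6154; -8.6154 0.7692]
P' = Q + AᵀP(A−BK) = [113.9423 -7.6154; -7.6154 4.7692]
tr(P') = 118.7115


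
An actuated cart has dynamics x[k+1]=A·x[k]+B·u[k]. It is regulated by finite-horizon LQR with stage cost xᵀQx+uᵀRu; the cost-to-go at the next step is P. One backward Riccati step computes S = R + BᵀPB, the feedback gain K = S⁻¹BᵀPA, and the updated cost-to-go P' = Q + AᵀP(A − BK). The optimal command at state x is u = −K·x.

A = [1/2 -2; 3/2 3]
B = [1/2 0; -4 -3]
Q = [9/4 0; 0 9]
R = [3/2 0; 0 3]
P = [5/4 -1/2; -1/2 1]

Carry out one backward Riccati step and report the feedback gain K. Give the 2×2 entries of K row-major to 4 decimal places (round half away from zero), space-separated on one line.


-0.1721 -0.8379 -0.1297 -0.1097

BᵀP = [2.6250 -4.2500; 1.5000 -3.0000]
S = R + BᵀPB = [3/2 0; 0 3] + [18.3125 12.7500; 12.7500 9.0000] = [19.8125 12.7500; 12.7500 12.0000]
BᵀPA = [-5.0625 -18.0000; -3.7500 -12.0000]
K = S⁻¹·BᵀPA = [-0.1721 -0.8379; -0.1297 -0.1097]
A−BK = [0.5860 -1.5810; 0.4227 -0.6808]
AᵀP(A−BK) = [0.4551 -0.6534; -0.6534 3.6010]
P' = Q + AᵀP(A−BK) = [2.7051 -0.6534; -0.6534 12.6010]
tr(P') = 15.3061


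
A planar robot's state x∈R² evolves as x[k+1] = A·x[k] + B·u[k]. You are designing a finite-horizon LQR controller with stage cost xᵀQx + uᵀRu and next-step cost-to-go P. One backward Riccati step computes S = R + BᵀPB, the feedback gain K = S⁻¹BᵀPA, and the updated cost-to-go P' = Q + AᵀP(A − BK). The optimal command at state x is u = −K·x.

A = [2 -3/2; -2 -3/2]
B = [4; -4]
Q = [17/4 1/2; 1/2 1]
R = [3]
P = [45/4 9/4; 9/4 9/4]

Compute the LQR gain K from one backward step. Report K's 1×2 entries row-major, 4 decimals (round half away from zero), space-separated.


BᵀP = [36.0000 0.0000]
S = R + BᵀPB = [3] + [144.0000] = [147.0000]
BᵀPA = [72.0000 -54.0000]
K = S⁻¹·BᵀPA = [0.4898 -0.3673]
A−BK = [0.0408 -0.0306; -0.0408 -2.9694]
AᵀP(A−BK) = [0.7347 -0.5510; -0.5510 20.6633]
P' = Q + AᵀP(A−BK) = [4.9847 -0.0510; -0.0510 21.6633]
tr(P') = 26.6480

0.4898 -0.3673


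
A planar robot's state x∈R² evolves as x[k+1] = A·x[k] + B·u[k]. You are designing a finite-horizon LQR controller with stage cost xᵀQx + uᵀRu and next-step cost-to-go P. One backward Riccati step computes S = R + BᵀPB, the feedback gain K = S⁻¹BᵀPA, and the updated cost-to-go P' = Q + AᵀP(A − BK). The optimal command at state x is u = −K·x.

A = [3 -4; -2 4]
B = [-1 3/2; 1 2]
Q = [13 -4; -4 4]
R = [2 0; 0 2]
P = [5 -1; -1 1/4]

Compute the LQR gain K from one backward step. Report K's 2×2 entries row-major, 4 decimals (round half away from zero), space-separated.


BᵀP = [-6.0000 1.2500; 5.5000 -1.0000]
S = R + BᵀPB = [2 0; 0 2] + [7.2500 -6.5000; -6.5000 6.2500] = [9.2500 -6.5000; -6.5000 8.2500]
BᵀPA = [-20.5000 29.0000; 18.5000 -26.0000]
K = S⁻¹·BᵀPA = [-1.4349 2.0624; 1.1119 -1.5266]
A−BK = [-0.1028 0.3523; -2.7890 4.9908]
AᵀP(A−BK) = [8.0147 -11.4789; -11.4789 16.4991]
P' = Q + AᵀP(A−BK) = [21.0147 -15.4789; -15.4789 20.4991]
tr(P') = 41.5138

-1.4349 2.0624 1.1119 -1.5266


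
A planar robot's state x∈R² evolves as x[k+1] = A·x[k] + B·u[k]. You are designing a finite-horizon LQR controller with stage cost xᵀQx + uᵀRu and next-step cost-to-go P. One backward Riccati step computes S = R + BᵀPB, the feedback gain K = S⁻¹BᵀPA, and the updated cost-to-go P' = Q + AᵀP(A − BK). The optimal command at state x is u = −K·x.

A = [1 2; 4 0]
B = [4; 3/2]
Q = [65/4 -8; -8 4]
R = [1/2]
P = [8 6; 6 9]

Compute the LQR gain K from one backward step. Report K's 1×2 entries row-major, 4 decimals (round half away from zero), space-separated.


BᵀP = [41.0000 37.5000]
S = R + BᵀPB = [1/2] + [220.2500] = [220.7500]
BᵀPA = [191.0000 82.0000]
K = S⁻¹·BᵀPA = [0.8652 0.3715]
A−BK = [-2.4609 0.5142; 2.7022 -0.5572]
AᵀP(A−BK) = [34.7407 -6.9490; -6.9490 1.5402]
P' = Q + AᵀP(A−BK) = [50.9907 -14.9490; -14.9490 5.5402]
tr(P') = 56.5309

0.8652 0.3715


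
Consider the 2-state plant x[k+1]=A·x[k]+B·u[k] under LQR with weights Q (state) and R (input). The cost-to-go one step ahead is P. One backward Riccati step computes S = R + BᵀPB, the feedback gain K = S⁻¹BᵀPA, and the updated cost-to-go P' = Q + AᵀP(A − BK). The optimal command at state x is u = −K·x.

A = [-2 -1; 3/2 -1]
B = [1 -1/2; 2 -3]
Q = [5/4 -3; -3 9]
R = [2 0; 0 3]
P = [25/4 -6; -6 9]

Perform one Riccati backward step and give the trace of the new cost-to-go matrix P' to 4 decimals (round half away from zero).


BᵀP = [-5.7500 12.0000; 14.8750 -24.0000]
S = R + BᵀPB = [2 0; 0 3] + [18.2500 -33.1250; -33.1250 64.5625] = [20.2500 -33.1250; -33.1250 67.5625]
BᵀPA = [29.5000 -6.2500; -65.7500 9.1250]
K = S⁻¹·BᵀPA = [-0.6825 -0.4430; -1.3078 -0.0821]
A−BK = [-1.9714 -0.5981; -1.0584 -0.3604]
AᵀP(A−BK) = [15.3963 3.6680; 3.6680 1.2307]
P' = Q + AᵀP(A−BK) = [16.6463 0.6680; 0.6680 10.2307]
tr(P') = 26.8770

26.8770
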